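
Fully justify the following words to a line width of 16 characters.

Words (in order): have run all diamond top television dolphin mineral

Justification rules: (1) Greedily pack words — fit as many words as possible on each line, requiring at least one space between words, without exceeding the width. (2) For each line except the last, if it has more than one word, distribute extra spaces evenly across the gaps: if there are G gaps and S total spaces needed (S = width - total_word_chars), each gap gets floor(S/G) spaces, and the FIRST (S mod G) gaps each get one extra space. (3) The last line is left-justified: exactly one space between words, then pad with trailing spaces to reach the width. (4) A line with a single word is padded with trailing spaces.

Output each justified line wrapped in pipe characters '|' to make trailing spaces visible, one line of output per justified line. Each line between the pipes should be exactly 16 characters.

Answer: |have   run   all|
|diamond      top|
|television      |
|dolphin mineral |

Derivation:
Line 1: ['have', 'run', 'all'] (min_width=12, slack=4)
Line 2: ['diamond', 'top'] (min_width=11, slack=5)
Line 3: ['television'] (min_width=10, slack=6)
Line 4: ['dolphin', 'mineral'] (min_width=15, slack=1)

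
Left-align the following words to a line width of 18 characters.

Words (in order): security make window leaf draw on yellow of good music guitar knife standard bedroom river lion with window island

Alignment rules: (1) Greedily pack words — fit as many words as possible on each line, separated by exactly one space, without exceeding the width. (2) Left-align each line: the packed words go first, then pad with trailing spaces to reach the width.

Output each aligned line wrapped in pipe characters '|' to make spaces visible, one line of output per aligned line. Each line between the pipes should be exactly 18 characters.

Answer: |security make     |
|window leaf draw  |
|on yellow of good |
|music guitar knife|
|standard bedroom  |
|river lion with   |
|window island     |

Derivation:
Line 1: ['security', 'make'] (min_width=13, slack=5)
Line 2: ['window', 'leaf', 'draw'] (min_width=16, slack=2)
Line 3: ['on', 'yellow', 'of', 'good'] (min_width=17, slack=1)
Line 4: ['music', 'guitar', 'knife'] (min_width=18, slack=0)
Line 5: ['standard', 'bedroom'] (min_width=16, slack=2)
Line 6: ['river', 'lion', 'with'] (min_width=15, slack=3)
Line 7: ['window', 'island'] (min_width=13, slack=5)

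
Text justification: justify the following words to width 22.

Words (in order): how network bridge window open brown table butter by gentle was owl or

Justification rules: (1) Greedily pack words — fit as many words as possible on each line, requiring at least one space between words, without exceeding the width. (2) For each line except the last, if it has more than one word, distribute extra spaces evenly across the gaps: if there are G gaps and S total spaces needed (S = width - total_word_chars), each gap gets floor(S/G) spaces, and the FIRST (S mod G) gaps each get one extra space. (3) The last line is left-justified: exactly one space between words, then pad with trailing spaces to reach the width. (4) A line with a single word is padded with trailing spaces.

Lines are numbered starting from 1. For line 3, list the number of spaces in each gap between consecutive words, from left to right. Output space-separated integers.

Answer: 1 1 1

Derivation:
Line 1: ['how', 'network', 'bridge'] (min_width=18, slack=4)
Line 2: ['window', 'open', 'brown'] (min_width=17, slack=5)
Line 3: ['table', 'butter', 'by', 'gentle'] (min_width=22, slack=0)
Line 4: ['was', 'owl', 'or'] (min_width=10, slack=12)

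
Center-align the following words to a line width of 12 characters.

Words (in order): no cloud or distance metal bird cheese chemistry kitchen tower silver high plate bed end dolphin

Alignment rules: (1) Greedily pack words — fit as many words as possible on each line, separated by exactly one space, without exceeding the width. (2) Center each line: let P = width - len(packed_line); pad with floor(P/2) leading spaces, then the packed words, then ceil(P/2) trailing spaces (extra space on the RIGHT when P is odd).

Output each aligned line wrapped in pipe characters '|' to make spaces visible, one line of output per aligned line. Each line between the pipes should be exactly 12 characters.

Answer: |no cloud or |
|  distance  |
| metal bird |
|   cheese   |
| chemistry  |
|  kitchen   |
|tower silver|
| high plate |
|  bed end   |
|  dolphin   |

Derivation:
Line 1: ['no', 'cloud', 'or'] (min_width=11, slack=1)
Line 2: ['distance'] (min_width=8, slack=4)
Line 3: ['metal', 'bird'] (min_width=10, slack=2)
Line 4: ['cheese'] (min_width=6, slack=6)
Line 5: ['chemistry'] (min_width=9, slack=3)
Line 6: ['kitchen'] (min_width=7, slack=5)
Line 7: ['tower', 'silver'] (min_width=12, slack=0)
Line 8: ['high', 'plate'] (min_width=10, slack=2)
Line 9: ['bed', 'end'] (min_width=7, slack=5)
Line 10: ['dolphin'] (min_width=7, slack=5)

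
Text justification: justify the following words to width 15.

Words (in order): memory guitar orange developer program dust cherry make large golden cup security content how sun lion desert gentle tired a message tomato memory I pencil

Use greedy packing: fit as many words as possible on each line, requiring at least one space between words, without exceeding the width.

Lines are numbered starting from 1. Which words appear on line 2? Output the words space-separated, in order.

Answer: orange

Derivation:
Line 1: ['memory', 'guitar'] (min_width=13, slack=2)
Line 2: ['orange'] (min_width=6, slack=9)
Line 3: ['developer'] (min_width=9, slack=6)
Line 4: ['program', 'dust'] (min_width=12, slack=3)
Line 5: ['cherry', 'make'] (min_width=11, slack=4)
Line 6: ['large', 'golden'] (min_width=12, slack=3)
Line 7: ['cup', 'security'] (min_width=12, slack=3)
Line 8: ['content', 'how', 'sun'] (min_width=15, slack=0)
Line 9: ['lion', 'desert'] (min_width=11, slack=4)
Line 10: ['gentle', 'tired', 'a'] (min_width=14, slack=1)
Line 11: ['message', 'tomato'] (min_width=14, slack=1)
Line 12: ['memory', 'I', 'pencil'] (min_width=15, slack=0)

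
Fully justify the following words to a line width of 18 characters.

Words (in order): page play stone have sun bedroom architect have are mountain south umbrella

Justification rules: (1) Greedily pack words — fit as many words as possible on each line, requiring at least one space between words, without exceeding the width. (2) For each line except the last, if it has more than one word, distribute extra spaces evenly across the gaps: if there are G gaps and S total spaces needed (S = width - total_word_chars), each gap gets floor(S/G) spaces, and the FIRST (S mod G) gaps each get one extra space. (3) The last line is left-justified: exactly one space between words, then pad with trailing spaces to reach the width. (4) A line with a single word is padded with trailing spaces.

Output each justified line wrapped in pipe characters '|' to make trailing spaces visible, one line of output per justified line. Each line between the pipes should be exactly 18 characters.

Line 1: ['page', 'play', 'stone'] (min_width=15, slack=3)
Line 2: ['have', 'sun', 'bedroom'] (min_width=16, slack=2)
Line 3: ['architect', 'have', 'are'] (min_width=18, slack=0)
Line 4: ['mountain', 'south'] (min_width=14, slack=4)
Line 5: ['umbrella'] (min_width=8, slack=10)

Answer: |page   play  stone|
|have  sun  bedroom|
|architect have are|
|mountain     south|
|umbrella          |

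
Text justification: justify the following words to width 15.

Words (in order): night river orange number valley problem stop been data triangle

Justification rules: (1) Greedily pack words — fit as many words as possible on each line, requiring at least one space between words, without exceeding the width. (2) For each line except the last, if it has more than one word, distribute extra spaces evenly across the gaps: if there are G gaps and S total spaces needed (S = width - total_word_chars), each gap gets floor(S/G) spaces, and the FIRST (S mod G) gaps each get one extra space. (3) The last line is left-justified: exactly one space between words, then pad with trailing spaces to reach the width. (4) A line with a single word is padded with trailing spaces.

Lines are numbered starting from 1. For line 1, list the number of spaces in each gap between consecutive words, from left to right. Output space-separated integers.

Line 1: ['night', 'river'] (min_width=11, slack=4)
Line 2: ['orange', 'number'] (min_width=13, slack=2)
Line 3: ['valley', 'problem'] (min_width=14, slack=1)
Line 4: ['stop', 'been', 'data'] (min_width=14, slack=1)
Line 5: ['triangle'] (min_width=8, slack=7)

Answer: 5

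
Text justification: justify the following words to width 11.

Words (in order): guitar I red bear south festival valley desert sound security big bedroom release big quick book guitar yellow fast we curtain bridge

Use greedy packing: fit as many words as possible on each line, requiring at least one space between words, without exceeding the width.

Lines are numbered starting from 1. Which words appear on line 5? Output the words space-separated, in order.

Line 1: ['guitar', 'I'] (min_width=8, slack=3)
Line 2: ['red', 'bear'] (min_width=8, slack=3)
Line 3: ['south'] (min_width=5, slack=6)
Line 4: ['festival'] (min_width=8, slack=3)
Line 5: ['valley'] (min_width=6, slack=5)
Line 6: ['desert'] (min_width=6, slack=5)
Line 7: ['sound'] (min_width=5, slack=6)
Line 8: ['security'] (min_width=8, slack=3)
Line 9: ['big', 'bedroom'] (min_width=11, slack=0)
Line 10: ['release', 'big'] (min_width=11, slack=0)
Line 11: ['quick', 'book'] (min_width=10, slack=1)
Line 12: ['guitar'] (min_width=6, slack=5)
Line 13: ['yellow', 'fast'] (min_width=11, slack=0)
Line 14: ['we', 'curtain'] (min_width=10, slack=1)
Line 15: ['bridge'] (min_width=6, slack=5)

Answer: valley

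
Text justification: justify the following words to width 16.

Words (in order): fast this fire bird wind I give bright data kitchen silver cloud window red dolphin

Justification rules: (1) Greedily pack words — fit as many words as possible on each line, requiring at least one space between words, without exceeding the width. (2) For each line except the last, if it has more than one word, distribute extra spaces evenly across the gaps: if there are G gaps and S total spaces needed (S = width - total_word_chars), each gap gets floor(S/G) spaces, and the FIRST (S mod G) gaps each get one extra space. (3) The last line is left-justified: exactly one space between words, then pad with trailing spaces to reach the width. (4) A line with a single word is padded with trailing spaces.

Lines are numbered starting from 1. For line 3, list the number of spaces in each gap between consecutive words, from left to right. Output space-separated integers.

Line 1: ['fast', 'this', 'fire'] (min_width=14, slack=2)
Line 2: ['bird', 'wind', 'I', 'give'] (min_width=16, slack=0)
Line 3: ['bright', 'data'] (min_width=11, slack=5)
Line 4: ['kitchen', 'silver'] (min_width=14, slack=2)
Line 5: ['cloud', 'window', 'red'] (min_width=16, slack=0)
Line 6: ['dolphin'] (min_width=7, slack=9)

Answer: 6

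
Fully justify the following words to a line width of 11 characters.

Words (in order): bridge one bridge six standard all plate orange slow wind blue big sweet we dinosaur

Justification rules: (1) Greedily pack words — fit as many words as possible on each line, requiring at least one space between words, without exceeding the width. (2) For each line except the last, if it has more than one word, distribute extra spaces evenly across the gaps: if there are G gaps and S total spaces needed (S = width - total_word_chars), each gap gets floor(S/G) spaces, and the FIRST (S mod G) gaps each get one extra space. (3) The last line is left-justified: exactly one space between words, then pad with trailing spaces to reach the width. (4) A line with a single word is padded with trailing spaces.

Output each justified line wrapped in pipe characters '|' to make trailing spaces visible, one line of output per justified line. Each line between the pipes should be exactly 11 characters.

Answer: |bridge  one|
|bridge  six|
|standard   |
|all   plate|
|orange slow|
|wind   blue|
|big   sweet|
|we dinosaur|

Derivation:
Line 1: ['bridge', 'one'] (min_width=10, slack=1)
Line 2: ['bridge', 'six'] (min_width=10, slack=1)
Line 3: ['standard'] (min_width=8, slack=3)
Line 4: ['all', 'plate'] (min_width=9, slack=2)
Line 5: ['orange', 'slow'] (min_width=11, slack=0)
Line 6: ['wind', 'blue'] (min_width=9, slack=2)
Line 7: ['big', 'sweet'] (min_width=9, slack=2)
Line 8: ['we', 'dinosaur'] (min_width=11, slack=0)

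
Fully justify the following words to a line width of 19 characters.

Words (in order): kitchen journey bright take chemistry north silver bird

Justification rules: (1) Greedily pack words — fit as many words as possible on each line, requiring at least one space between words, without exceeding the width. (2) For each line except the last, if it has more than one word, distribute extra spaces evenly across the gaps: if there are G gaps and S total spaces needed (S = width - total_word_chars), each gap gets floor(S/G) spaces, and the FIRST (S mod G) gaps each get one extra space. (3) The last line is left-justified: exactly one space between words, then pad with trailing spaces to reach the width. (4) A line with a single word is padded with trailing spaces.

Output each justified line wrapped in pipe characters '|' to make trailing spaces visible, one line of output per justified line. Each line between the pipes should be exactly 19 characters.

Line 1: ['kitchen', 'journey'] (min_width=15, slack=4)
Line 2: ['bright', 'take'] (min_width=11, slack=8)
Line 3: ['chemistry', 'north'] (min_width=15, slack=4)
Line 4: ['silver', 'bird'] (min_width=11, slack=8)

Answer: |kitchen     journey|
|bright         take|
|chemistry     north|
|silver bird        |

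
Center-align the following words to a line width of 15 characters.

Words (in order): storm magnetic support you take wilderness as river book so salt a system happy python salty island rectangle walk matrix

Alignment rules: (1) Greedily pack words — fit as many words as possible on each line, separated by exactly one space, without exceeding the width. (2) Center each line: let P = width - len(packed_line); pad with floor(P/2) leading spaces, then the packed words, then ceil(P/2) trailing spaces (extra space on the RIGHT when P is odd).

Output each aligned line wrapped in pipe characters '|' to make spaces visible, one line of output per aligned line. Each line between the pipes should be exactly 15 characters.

Line 1: ['storm', 'magnetic'] (min_width=14, slack=1)
Line 2: ['support', 'you'] (min_width=11, slack=4)
Line 3: ['take', 'wilderness'] (min_width=15, slack=0)
Line 4: ['as', 'river', 'book'] (min_width=13, slack=2)
Line 5: ['so', 'salt', 'a'] (min_width=9, slack=6)
Line 6: ['system', 'happy'] (min_width=12, slack=3)
Line 7: ['python', 'salty'] (min_width=12, slack=3)
Line 8: ['island'] (min_width=6, slack=9)
Line 9: ['rectangle', 'walk'] (min_width=14, slack=1)
Line 10: ['matrix'] (min_width=6, slack=9)

Answer: |storm magnetic |
|  support you  |
|take wilderness|
| as river book |
|   so salt a   |
| system happy  |
| python salty  |
|    island     |
|rectangle walk |
|    matrix     |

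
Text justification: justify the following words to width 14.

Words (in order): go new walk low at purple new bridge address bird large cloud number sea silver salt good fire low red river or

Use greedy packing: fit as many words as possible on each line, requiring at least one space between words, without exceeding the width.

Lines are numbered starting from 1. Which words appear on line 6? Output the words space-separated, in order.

Answer: number sea

Derivation:
Line 1: ['go', 'new', 'walk'] (min_width=11, slack=3)
Line 2: ['low', 'at', 'purple'] (min_width=13, slack=1)
Line 3: ['new', 'bridge'] (min_width=10, slack=4)
Line 4: ['address', 'bird'] (min_width=12, slack=2)
Line 5: ['large', 'cloud'] (min_width=11, slack=3)
Line 6: ['number', 'sea'] (min_width=10, slack=4)
Line 7: ['silver', 'salt'] (min_width=11, slack=3)
Line 8: ['good', 'fire', 'low'] (min_width=13, slack=1)
Line 9: ['red', 'river', 'or'] (min_width=12, slack=2)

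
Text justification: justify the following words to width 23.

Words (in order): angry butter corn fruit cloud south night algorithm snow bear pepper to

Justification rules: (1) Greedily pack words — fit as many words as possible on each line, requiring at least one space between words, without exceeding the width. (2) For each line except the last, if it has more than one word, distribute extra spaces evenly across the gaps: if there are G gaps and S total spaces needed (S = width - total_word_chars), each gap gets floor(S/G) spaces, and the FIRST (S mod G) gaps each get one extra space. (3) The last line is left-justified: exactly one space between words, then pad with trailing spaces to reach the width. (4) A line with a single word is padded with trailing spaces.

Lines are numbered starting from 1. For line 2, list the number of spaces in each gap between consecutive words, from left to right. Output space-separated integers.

Answer: 4 4

Derivation:
Line 1: ['angry', 'butter', 'corn', 'fruit'] (min_width=23, slack=0)
Line 2: ['cloud', 'south', 'night'] (min_width=17, slack=6)
Line 3: ['algorithm', 'snow', 'bear'] (min_width=19, slack=4)
Line 4: ['pepper', 'to'] (min_width=9, slack=14)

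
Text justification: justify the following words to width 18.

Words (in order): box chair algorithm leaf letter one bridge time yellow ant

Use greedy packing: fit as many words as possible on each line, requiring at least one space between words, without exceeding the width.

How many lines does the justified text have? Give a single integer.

Answer: 4

Derivation:
Line 1: ['box', 'chair'] (min_width=9, slack=9)
Line 2: ['algorithm', 'leaf'] (min_width=14, slack=4)
Line 3: ['letter', 'one', 'bridge'] (min_width=17, slack=1)
Line 4: ['time', 'yellow', 'ant'] (min_width=15, slack=3)
Total lines: 4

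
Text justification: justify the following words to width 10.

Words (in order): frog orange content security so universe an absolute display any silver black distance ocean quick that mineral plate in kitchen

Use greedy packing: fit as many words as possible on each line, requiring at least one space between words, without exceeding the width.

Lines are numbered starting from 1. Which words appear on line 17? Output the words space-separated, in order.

Answer: kitchen

Derivation:
Line 1: ['frog'] (min_width=4, slack=6)
Line 2: ['orange'] (min_width=6, slack=4)
Line 3: ['content'] (min_width=7, slack=3)
Line 4: ['security'] (min_width=8, slack=2)
Line 5: ['so'] (min_width=2, slack=8)
Line 6: ['universe'] (min_width=8, slack=2)
Line 7: ['an'] (min_width=2, slack=8)
Line 8: ['absolute'] (min_width=8, slack=2)
Line 9: ['display'] (min_width=7, slack=3)
Line 10: ['any', 'silver'] (min_width=10, slack=0)
Line 11: ['black'] (min_width=5, slack=5)
Line 12: ['distance'] (min_width=8, slack=2)
Line 13: ['ocean'] (min_width=5, slack=5)
Line 14: ['quick', 'that'] (min_width=10, slack=0)
Line 15: ['mineral'] (min_width=7, slack=3)
Line 16: ['plate', 'in'] (min_width=8, slack=2)
Line 17: ['kitchen'] (min_width=7, slack=3)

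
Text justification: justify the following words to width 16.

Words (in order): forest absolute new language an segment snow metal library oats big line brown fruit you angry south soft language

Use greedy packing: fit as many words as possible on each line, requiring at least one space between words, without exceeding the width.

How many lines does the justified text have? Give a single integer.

Answer: 8

Derivation:
Line 1: ['forest', 'absolute'] (min_width=15, slack=1)
Line 2: ['new', 'language', 'an'] (min_width=15, slack=1)
Line 3: ['segment', 'snow'] (min_width=12, slack=4)
Line 4: ['metal', 'library'] (min_width=13, slack=3)
Line 5: ['oats', 'big', 'line'] (min_width=13, slack=3)
Line 6: ['brown', 'fruit', 'you'] (min_width=15, slack=1)
Line 7: ['angry', 'south', 'soft'] (min_width=16, slack=0)
Line 8: ['language'] (min_width=8, slack=8)
Total lines: 8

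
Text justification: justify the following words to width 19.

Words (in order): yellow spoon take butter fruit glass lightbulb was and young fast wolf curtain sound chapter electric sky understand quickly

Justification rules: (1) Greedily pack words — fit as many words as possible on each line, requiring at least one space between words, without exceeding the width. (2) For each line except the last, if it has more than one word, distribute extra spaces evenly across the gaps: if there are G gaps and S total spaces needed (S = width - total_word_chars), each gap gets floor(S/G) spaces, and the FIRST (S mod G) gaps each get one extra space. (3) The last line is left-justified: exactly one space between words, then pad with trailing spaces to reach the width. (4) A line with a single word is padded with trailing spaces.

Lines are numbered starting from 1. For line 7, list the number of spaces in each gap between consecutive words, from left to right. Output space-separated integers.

Line 1: ['yellow', 'spoon', 'take'] (min_width=17, slack=2)
Line 2: ['butter', 'fruit', 'glass'] (min_width=18, slack=1)
Line 3: ['lightbulb', 'was', 'and'] (min_width=17, slack=2)
Line 4: ['young', 'fast', 'wolf'] (min_width=15, slack=4)
Line 5: ['curtain', 'sound'] (min_width=13, slack=6)
Line 6: ['chapter', 'electric'] (min_width=16, slack=3)
Line 7: ['sky', 'understand'] (min_width=14, slack=5)
Line 8: ['quickly'] (min_width=7, slack=12)

Answer: 6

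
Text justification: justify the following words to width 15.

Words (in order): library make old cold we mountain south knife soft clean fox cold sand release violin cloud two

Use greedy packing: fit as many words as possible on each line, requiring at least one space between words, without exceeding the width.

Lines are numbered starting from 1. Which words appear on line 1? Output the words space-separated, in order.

Answer: library make

Derivation:
Line 1: ['library', 'make'] (min_width=12, slack=3)
Line 2: ['old', 'cold', 'we'] (min_width=11, slack=4)
Line 3: ['mountain', 'south'] (min_width=14, slack=1)
Line 4: ['knife', 'soft'] (min_width=10, slack=5)
Line 5: ['clean', 'fox', 'cold'] (min_width=14, slack=1)
Line 6: ['sand', 'release'] (min_width=12, slack=3)
Line 7: ['violin', 'cloud'] (min_width=12, slack=3)
Line 8: ['two'] (min_width=3, slack=12)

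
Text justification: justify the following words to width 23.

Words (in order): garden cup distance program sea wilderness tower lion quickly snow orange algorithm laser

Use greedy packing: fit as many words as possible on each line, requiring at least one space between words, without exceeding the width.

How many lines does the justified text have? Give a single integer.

Answer: 4

Derivation:
Line 1: ['garden', 'cup', 'distance'] (min_width=19, slack=4)
Line 2: ['program', 'sea', 'wilderness'] (min_width=22, slack=1)
Line 3: ['tower', 'lion', 'quickly', 'snow'] (min_width=23, slack=0)
Line 4: ['orange', 'algorithm', 'laser'] (min_width=22, slack=1)
Total lines: 4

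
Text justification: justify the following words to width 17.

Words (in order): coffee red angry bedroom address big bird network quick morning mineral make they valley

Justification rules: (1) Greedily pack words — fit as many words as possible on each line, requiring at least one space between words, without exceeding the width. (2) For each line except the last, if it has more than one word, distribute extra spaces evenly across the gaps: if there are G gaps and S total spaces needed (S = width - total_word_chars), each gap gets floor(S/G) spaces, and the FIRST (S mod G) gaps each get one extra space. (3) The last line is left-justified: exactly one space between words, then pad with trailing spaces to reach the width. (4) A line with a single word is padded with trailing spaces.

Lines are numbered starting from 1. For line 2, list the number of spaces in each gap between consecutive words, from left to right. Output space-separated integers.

Line 1: ['coffee', 'red', 'angry'] (min_width=16, slack=1)
Line 2: ['bedroom', 'address'] (min_width=15, slack=2)
Line 3: ['big', 'bird', 'network'] (min_width=16, slack=1)
Line 4: ['quick', 'morning'] (min_width=13, slack=4)
Line 5: ['mineral', 'make', 'they'] (min_width=17, slack=0)
Line 6: ['valley'] (min_width=6, slack=11)

Answer: 3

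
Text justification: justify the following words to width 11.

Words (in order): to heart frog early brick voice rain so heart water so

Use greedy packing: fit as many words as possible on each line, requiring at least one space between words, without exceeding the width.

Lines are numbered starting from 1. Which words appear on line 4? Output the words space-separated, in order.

Answer: rain so

Derivation:
Line 1: ['to', 'heart'] (min_width=8, slack=3)
Line 2: ['frog', 'early'] (min_width=10, slack=1)
Line 3: ['brick', 'voice'] (min_width=11, slack=0)
Line 4: ['rain', 'so'] (min_width=7, slack=4)
Line 5: ['heart', 'water'] (min_width=11, slack=0)
Line 6: ['so'] (min_width=2, slack=9)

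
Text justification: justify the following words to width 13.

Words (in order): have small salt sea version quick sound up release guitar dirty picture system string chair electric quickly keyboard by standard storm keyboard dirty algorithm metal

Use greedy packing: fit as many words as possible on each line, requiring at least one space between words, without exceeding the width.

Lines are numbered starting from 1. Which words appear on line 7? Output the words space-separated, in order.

Line 1: ['have', 'small'] (min_width=10, slack=3)
Line 2: ['salt', 'sea'] (min_width=8, slack=5)
Line 3: ['version', 'quick'] (min_width=13, slack=0)
Line 4: ['sound', 'up'] (min_width=8, slack=5)
Line 5: ['release'] (min_width=7, slack=6)
Line 6: ['guitar', 'dirty'] (min_width=12, slack=1)
Line 7: ['picture'] (min_width=7, slack=6)
Line 8: ['system', 'string'] (min_width=13, slack=0)
Line 9: ['chair'] (min_width=5, slack=8)
Line 10: ['electric'] (min_width=8, slack=5)
Line 11: ['quickly'] (min_width=7, slack=6)
Line 12: ['keyboard', 'by'] (min_width=11, slack=2)
Line 13: ['standard'] (min_width=8, slack=5)
Line 14: ['storm'] (min_width=5, slack=8)
Line 15: ['keyboard'] (min_width=8, slack=5)
Line 16: ['dirty'] (min_width=5, slack=8)
Line 17: ['algorithm'] (min_width=9, slack=4)
Line 18: ['metal'] (min_width=5, slack=8)

Answer: picture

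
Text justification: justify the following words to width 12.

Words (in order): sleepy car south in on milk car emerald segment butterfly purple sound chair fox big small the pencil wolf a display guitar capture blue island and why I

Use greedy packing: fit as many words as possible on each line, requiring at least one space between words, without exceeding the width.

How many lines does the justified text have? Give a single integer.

Answer: 16

Derivation:
Line 1: ['sleepy', 'car'] (min_width=10, slack=2)
Line 2: ['south', 'in', 'on'] (min_width=11, slack=1)
Line 3: ['milk', 'car'] (min_width=8, slack=4)
Line 4: ['emerald'] (min_width=7, slack=5)
Line 5: ['segment'] (min_width=7, slack=5)
Line 6: ['butterfly'] (min_width=9, slack=3)
Line 7: ['purple', 'sound'] (min_width=12, slack=0)
Line 8: ['chair', 'fox'] (min_width=9, slack=3)
Line 9: ['big', 'small'] (min_width=9, slack=3)
Line 10: ['the', 'pencil'] (min_width=10, slack=2)
Line 11: ['wolf', 'a'] (min_width=6, slack=6)
Line 12: ['display'] (min_width=7, slack=5)
Line 13: ['guitar'] (min_width=6, slack=6)
Line 14: ['capture', 'blue'] (min_width=12, slack=0)
Line 15: ['island', 'and'] (min_width=10, slack=2)
Line 16: ['why', 'I'] (min_width=5, slack=7)
Total lines: 16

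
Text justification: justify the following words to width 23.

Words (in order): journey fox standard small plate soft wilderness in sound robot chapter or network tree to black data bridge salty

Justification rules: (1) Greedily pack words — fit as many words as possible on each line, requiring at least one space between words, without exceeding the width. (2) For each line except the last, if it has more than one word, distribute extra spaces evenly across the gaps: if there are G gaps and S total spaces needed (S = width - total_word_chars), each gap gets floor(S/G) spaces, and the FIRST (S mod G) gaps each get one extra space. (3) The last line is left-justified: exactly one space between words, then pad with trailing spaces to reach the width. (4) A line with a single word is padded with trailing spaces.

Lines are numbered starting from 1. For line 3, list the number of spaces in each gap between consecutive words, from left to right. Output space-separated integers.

Answer: 3 3

Derivation:
Line 1: ['journey', 'fox', 'standard'] (min_width=20, slack=3)
Line 2: ['small', 'plate', 'soft'] (min_width=16, slack=7)
Line 3: ['wilderness', 'in', 'sound'] (min_width=19, slack=4)
Line 4: ['robot', 'chapter', 'or'] (min_width=16, slack=7)
Line 5: ['network', 'tree', 'to', 'black'] (min_width=21, slack=2)
Line 6: ['data', 'bridge', 'salty'] (min_width=17, slack=6)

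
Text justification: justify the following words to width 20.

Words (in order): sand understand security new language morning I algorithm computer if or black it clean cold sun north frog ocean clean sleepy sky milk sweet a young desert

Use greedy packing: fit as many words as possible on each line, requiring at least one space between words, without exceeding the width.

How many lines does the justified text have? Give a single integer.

Answer: 9

Derivation:
Line 1: ['sand', 'understand'] (min_width=15, slack=5)
Line 2: ['security', 'new'] (min_width=12, slack=8)
Line 3: ['language', 'morning', 'I'] (min_width=18, slack=2)
Line 4: ['algorithm', 'computer'] (min_width=18, slack=2)
Line 5: ['if', 'or', 'black', 'it', 'clean'] (min_width=20, slack=0)
Line 6: ['cold', 'sun', 'north', 'frog'] (min_width=19, slack=1)
Line 7: ['ocean', 'clean', 'sleepy'] (min_width=18, slack=2)
Line 8: ['sky', 'milk', 'sweet', 'a'] (min_width=16, slack=4)
Line 9: ['young', 'desert'] (min_width=12, slack=8)
Total lines: 9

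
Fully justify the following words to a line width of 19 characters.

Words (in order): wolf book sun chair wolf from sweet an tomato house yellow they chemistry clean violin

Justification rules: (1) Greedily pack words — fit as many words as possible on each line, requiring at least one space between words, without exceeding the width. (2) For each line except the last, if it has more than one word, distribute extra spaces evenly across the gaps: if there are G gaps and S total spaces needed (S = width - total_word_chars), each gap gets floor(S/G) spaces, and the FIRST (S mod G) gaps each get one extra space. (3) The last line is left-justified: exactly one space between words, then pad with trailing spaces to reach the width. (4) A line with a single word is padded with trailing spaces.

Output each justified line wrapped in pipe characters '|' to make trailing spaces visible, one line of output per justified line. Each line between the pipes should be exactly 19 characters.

Line 1: ['wolf', 'book', 'sun', 'chair'] (min_width=19, slack=0)
Line 2: ['wolf', 'from', 'sweet', 'an'] (min_width=18, slack=1)
Line 3: ['tomato', 'house', 'yellow'] (min_width=19, slack=0)
Line 4: ['they', 'chemistry'] (min_width=14, slack=5)
Line 5: ['clean', 'violin'] (min_width=12, slack=7)

Answer: |wolf book sun chair|
|wolf  from sweet an|
|tomato house yellow|
|they      chemistry|
|clean violin       |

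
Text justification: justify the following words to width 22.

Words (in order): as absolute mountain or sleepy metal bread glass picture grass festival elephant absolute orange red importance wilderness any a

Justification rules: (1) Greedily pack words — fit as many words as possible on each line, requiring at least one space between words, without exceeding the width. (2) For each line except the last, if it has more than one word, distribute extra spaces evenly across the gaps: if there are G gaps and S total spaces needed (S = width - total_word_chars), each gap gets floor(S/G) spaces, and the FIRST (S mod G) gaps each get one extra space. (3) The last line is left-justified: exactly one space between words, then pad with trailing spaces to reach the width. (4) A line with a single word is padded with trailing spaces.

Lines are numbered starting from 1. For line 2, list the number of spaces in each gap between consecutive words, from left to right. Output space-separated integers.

Answer: 2 1 1

Derivation:
Line 1: ['as', 'absolute', 'mountain'] (min_width=20, slack=2)
Line 2: ['or', 'sleepy', 'metal', 'bread'] (min_width=21, slack=1)
Line 3: ['glass', 'picture', 'grass'] (min_width=19, slack=3)
Line 4: ['festival', 'elephant'] (min_width=17, slack=5)
Line 5: ['absolute', 'orange', 'red'] (min_width=19, slack=3)
Line 6: ['importance', 'wilderness'] (min_width=21, slack=1)
Line 7: ['any', 'a'] (min_width=5, slack=17)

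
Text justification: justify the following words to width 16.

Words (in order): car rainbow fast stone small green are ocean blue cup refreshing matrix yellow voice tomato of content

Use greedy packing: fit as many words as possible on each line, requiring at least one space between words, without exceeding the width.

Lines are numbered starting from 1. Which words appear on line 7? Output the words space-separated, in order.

Answer: voice tomato of

Derivation:
Line 1: ['car', 'rainbow', 'fast'] (min_width=16, slack=0)
Line 2: ['stone', 'small'] (min_width=11, slack=5)
Line 3: ['green', 'are', 'ocean'] (min_width=15, slack=1)
Line 4: ['blue', 'cup'] (min_width=8, slack=8)
Line 5: ['refreshing'] (min_width=10, slack=6)
Line 6: ['matrix', 'yellow'] (min_width=13, slack=3)
Line 7: ['voice', 'tomato', 'of'] (min_width=15, slack=1)
Line 8: ['content'] (min_width=7, slack=9)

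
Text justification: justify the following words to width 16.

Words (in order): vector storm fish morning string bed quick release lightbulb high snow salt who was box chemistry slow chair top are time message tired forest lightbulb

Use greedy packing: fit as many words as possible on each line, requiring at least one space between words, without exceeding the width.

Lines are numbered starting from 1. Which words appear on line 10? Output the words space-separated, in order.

Answer: time message

Derivation:
Line 1: ['vector', 'storm'] (min_width=12, slack=4)
Line 2: ['fish', 'morning'] (min_width=12, slack=4)
Line 3: ['string', 'bed', 'quick'] (min_width=16, slack=0)
Line 4: ['release'] (min_width=7, slack=9)
Line 5: ['lightbulb', 'high'] (min_width=14, slack=2)
Line 6: ['snow', 'salt', 'who'] (min_width=13, slack=3)
Line 7: ['was', 'box'] (min_width=7, slack=9)
Line 8: ['chemistry', 'slow'] (min_width=14, slack=2)
Line 9: ['chair', 'top', 'are'] (min_width=13, slack=3)
Line 10: ['time', 'message'] (min_width=12, slack=4)
Line 11: ['tired', 'forest'] (min_width=12, slack=4)
Line 12: ['lightbulb'] (min_width=9, slack=7)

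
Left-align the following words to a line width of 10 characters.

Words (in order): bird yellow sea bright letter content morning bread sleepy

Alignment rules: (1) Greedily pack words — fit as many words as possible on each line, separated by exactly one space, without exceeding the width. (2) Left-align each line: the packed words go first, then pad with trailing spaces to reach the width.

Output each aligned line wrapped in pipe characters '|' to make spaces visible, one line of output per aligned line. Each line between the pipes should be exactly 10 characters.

Answer: |bird      |
|yellow sea|
|bright    |
|letter    |
|content   |
|morning   |
|bread     |
|sleepy    |

Derivation:
Line 1: ['bird'] (min_width=4, slack=6)
Line 2: ['yellow', 'sea'] (min_width=10, slack=0)
Line 3: ['bright'] (min_width=6, slack=4)
Line 4: ['letter'] (min_width=6, slack=4)
Line 5: ['content'] (min_width=7, slack=3)
Line 6: ['morning'] (min_width=7, slack=3)
Line 7: ['bread'] (min_width=5, slack=5)
Line 8: ['sleepy'] (min_width=6, slack=4)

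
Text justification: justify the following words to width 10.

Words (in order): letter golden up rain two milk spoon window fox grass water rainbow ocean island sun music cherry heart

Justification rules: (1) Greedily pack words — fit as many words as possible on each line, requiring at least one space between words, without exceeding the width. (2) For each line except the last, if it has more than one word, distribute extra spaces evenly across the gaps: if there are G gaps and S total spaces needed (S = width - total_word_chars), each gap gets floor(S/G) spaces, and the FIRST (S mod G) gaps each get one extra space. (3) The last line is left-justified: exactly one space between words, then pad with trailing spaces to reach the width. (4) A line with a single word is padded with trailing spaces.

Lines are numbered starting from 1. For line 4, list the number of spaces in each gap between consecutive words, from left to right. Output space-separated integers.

Line 1: ['letter'] (min_width=6, slack=4)
Line 2: ['golden', 'up'] (min_width=9, slack=1)
Line 3: ['rain', 'two'] (min_width=8, slack=2)
Line 4: ['milk', 'spoon'] (min_width=10, slack=0)
Line 5: ['window', 'fox'] (min_width=10, slack=0)
Line 6: ['grass'] (min_width=5, slack=5)
Line 7: ['water'] (min_width=5, slack=5)
Line 8: ['rainbow'] (min_width=7, slack=3)
Line 9: ['ocean'] (min_width=5, slack=5)
Line 10: ['island', 'sun'] (min_width=10, slack=0)
Line 11: ['music'] (min_width=5, slack=5)
Line 12: ['cherry'] (min_width=6, slack=4)
Line 13: ['heart'] (min_width=5, slack=5)

Answer: 1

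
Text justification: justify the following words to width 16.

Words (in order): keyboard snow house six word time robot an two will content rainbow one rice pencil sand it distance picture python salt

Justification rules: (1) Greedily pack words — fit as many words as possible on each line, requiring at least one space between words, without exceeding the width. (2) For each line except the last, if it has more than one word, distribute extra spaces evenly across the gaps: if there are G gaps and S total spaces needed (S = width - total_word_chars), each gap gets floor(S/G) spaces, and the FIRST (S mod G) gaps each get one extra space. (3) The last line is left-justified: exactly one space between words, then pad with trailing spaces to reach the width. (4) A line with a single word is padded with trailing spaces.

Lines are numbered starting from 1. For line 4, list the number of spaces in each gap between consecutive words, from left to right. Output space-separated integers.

Line 1: ['keyboard', 'snow'] (min_width=13, slack=3)
Line 2: ['house', 'six', 'word'] (min_width=14, slack=2)
Line 3: ['time', 'robot', 'an'] (min_width=13, slack=3)
Line 4: ['two', 'will', 'content'] (min_width=16, slack=0)
Line 5: ['rainbow', 'one', 'rice'] (min_width=16, slack=0)
Line 6: ['pencil', 'sand', 'it'] (min_width=14, slack=2)
Line 7: ['distance', 'picture'] (min_width=16, slack=0)
Line 8: ['python', 'salt'] (min_width=11, slack=5)

Answer: 1 1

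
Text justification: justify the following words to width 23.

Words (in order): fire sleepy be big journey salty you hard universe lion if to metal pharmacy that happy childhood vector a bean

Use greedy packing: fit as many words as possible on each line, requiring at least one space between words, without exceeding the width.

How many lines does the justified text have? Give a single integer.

Answer: 6

Derivation:
Line 1: ['fire', 'sleepy', 'be', 'big'] (min_width=18, slack=5)
Line 2: ['journey', 'salty', 'you', 'hard'] (min_width=22, slack=1)
Line 3: ['universe', 'lion', 'if', 'to'] (min_width=19, slack=4)
Line 4: ['metal', 'pharmacy', 'that'] (min_width=19, slack=4)
Line 5: ['happy', 'childhood', 'vector'] (min_width=22, slack=1)
Line 6: ['a', 'bean'] (min_width=6, slack=17)
Total lines: 6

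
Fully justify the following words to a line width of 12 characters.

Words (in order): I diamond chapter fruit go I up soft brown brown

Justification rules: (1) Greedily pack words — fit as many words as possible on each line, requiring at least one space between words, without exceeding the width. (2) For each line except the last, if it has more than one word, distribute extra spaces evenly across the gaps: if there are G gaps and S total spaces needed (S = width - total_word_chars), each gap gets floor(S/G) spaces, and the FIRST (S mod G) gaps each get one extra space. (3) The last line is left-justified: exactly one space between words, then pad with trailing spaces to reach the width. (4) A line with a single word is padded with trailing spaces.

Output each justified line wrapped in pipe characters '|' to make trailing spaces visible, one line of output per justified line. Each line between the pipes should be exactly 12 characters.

Line 1: ['I', 'diamond'] (min_width=9, slack=3)
Line 2: ['chapter'] (min_width=7, slack=5)
Line 3: ['fruit', 'go', 'I'] (min_width=10, slack=2)
Line 4: ['up', 'soft'] (min_width=7, slack=5)
Line 5: ['brown', 'brown'] (min_width=11, slack=1)

Answer: |I    diamond|
|chapter     |
|fruit  go  I|
|up      soft|
|brown brown |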